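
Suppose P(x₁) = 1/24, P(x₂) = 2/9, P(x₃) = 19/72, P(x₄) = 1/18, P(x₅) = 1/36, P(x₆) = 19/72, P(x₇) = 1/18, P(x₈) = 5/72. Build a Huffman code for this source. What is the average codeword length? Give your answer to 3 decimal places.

2.569 bits/symbol

Repeatedly combine the two least-probable nodes; the expected code length is the sum of the merged weights.
merge 1/36 + 1/24 → 5/72
merge 1/18 + 1/18 → 1/9
merge 5/72 + 5/72 → 5/36
merge 1/9 + 5/36 → 1/4
merge 2/9 + 1/4 → 17/36
merge 19/72 + 19/72 → 19/36
merge 17/36 + 19/36 → 1
L = 5/72 + 1/9 + 5/36 + 1/4 + 17/36 + 19/36 + 1 = 185/72 ≈ 2.569 bits/symbol.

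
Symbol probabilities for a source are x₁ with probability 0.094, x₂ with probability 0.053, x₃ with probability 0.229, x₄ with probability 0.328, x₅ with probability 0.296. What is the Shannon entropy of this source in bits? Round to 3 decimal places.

2.080 bits

H = −Σ pᵢ log₂ pᵢ.
−0.094·log₂(0.094) = 0.3207
−0.053·log₂(0.053) = 0.2246
−0.229·log₂(0.229) = 0.4870
−0.328·log₂(0.328) = 0.5275
−0.296·log₂(0.296) = 0.5199
Sum ≈ 2.0796 → 2.080 bits.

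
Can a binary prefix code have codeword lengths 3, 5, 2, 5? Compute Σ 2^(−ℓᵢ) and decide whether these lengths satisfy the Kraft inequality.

With common denominator 2^5 = 32: Σ 2^(−ℓᵢ) = 4/32 + 1/32 + 8/32 + 1/32 = 14/32 = 0.4375.
Kraft's inequality requires Σ ≤ 1; here Σ = 0.4375 ≤ 1, so such a prefix code exists.

0.4375; yes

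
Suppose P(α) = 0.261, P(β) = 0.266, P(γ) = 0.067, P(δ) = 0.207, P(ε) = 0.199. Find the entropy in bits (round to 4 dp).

H = −Σ pᵢ log₂ pᵢ.
−0.261·log₂(0.261) = 0.5058
−0.266·log₂(0.266) = 0.5082
−0.067·log₂(0.067) = 0.2613
−0.207·log₂(0.207) = 0.4704
−0.199·log₂(0.199) = 0.4635
Sum ≈ 2.2091 → 2.2091 bits.

2.2091 bits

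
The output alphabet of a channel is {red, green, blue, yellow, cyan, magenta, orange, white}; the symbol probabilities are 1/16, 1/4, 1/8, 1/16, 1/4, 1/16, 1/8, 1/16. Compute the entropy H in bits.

Each probability is a power of 1/2, so log₂(1/p) is an integer.
H = Σ p·log₂(1/p) = 1/16·4 + 1/4·2 + 1/8·3 + 1/16·4 + 1/4·2 + 1/16·4 + 1/8·3 + 1/16·4 = 2.75 bits.

2.75 bits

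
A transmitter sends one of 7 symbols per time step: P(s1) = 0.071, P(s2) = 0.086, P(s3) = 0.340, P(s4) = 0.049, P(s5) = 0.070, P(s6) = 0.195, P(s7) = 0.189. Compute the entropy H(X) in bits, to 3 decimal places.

2.500 bits

H = −Σ pᵢ log₂ pᵢ.
−0.071·log₂(0.071) = 0.2709
−0.086·log₂(0.086) = 0.3044
−0.340·log₂(0.340) = 0.5292
−0.049·log₂(0.049) = 0.2132
−0.070·log₂(0.070) = 0.2686
−0.195·log₂(0.195) = 0.4599
−0.189·log₂(0.189) = 0.4543
Sum ≈ 2.5004 → 2.500 bits.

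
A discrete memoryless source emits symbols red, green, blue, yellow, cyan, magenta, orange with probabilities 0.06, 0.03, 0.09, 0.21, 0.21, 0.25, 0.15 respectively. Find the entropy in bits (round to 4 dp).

2.5641 bits

H = −Σ pᵢ log₂ pᵢ.
−0.06·log₂(0.06) = 0.2435
−0.03·log₂(0.03) = 0.1518
−0.09·log₂(0.09) = 0.3127
−0.21·log₂(0.21) = 0.4728
−0.21·log₂(0.21) = 0.4728
−0.25·log₂(0.25) = 0.5000
−0.15·log₂(0.15) = 0.4105
Sum ≈ 2.5641 → 2.5641 bits.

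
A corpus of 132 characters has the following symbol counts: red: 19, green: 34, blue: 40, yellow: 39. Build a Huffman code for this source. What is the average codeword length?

Probabilities are the counts divided by 132.
Repeatedly combine the two least-probable nodes; the expected code length is the sum of the merged weights.
merge 19/132 + 17/66 → 53/132
merge 13/44 + 10/33 → 79/132
merge 53/132 + 79/132 → 1
L = 53/132 + 79/132 + 1 = 2 bits/symbol.

2 bits/symbol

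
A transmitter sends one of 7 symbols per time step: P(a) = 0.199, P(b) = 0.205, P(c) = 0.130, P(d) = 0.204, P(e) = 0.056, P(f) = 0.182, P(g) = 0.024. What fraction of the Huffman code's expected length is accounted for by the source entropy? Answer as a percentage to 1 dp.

97.0%

Entropy H = −Σ p log₂ p ≈ 2.5921 bits.
Huffman merges: 3/125+7/125→2/25; 2/25+13/100→21/100; 91/500+199/1000→381/1000; 51/250+41/200→409/1000; 21/100+381/1000→591/1000; 409/1000+591/1000→1. L = 2671/1000 ≈ 2.6710.
Efficiency = H/L = 2.5921/2.6710 = 97.0%.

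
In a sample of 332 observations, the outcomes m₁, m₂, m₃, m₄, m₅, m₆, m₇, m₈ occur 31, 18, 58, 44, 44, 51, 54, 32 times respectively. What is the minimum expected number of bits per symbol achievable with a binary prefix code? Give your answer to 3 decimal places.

Probabilities are the counts divided by 332.
Repeatedly combine the two least-probable nodes; the expected code length is the sum of the merged weights.
merge 9/166 + 31/332 → 49/332
merge 8/83 + 11/83 → 19/83
merge 11/83 + 49/332 → 93/332
merge 51/332 + 27/166 → 105/332
merge 29/166 + 19/83 → 67/166
merge 93/332 + 105/332 → 99/166
merge 67/166 + 99/166 → 1
L = 49/332 + 19/83 + 93/332 + 105/332 + 67/166 + 99/166 + 1 = 987/332 ≈ 2.973 bits/symbol.

2.973 bits/symbol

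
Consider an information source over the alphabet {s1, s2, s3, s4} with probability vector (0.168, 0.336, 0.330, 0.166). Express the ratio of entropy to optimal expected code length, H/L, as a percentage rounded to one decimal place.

96.0%

Entropy H = −Σ p log₂ p ≈ 1.9189 bits.
Huffman merges: 83/500+21/125→167/500; 33/100+167/500→83/125; 42/125+83/125→1. L = 999/500 ≈ 1.9980.
Efficiency = H/L = 1.9189/1.9980 = 96.0%.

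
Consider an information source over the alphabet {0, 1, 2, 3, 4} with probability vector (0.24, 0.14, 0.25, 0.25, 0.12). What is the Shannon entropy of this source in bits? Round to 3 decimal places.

H = −Σ pᵢ log₂ pᵢ.
−0.24·log₂(0.24) = 0.4941
−0.14·log₂(0.14) = 0.3971
−0.25·log₂(0.25) = 0.5000
−0.25·log₂(0.25) = 0.5000
−0.12·log₂(0.12) = 0.3671
Sum ≈ 2.2583 → 2.258 bits.

2.258 bits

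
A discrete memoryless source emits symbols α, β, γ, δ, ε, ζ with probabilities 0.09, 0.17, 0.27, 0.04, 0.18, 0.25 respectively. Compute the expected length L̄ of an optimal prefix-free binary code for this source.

Repeatedly combine the two least-probable nodes; the expected code length is the sum of the merged weights.
merge 1/25 + 9/100 → 13/100
merge 13/100 + 17/100 → 3/10
merge 9/50 + 1/4 → 43/100
merge 27/100 + 3/10 → 57/100
merge 43/100 + 57/100 → 1
L = 13/100 + 3/10 + 43/100 + 57/100 + 1 = 243/100 = 2.43 bits/symbol.

2.43 bits/symbol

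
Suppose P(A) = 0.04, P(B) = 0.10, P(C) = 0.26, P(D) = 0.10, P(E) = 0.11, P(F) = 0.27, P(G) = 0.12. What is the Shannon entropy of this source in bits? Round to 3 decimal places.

2.583 bits

H = −Σ pᵢ log₂ pᵢ.
−0.04·log₂(0.04) = 0.1858
−0.10·log₂(0.10) = 0.3322
−0.26·log₂(0.26) = 0.5053
−0.10·log₂(0.10) = 0.3322
−0.11·log₂(0.11) = 0.3503
−0.27·log₂(0.27) = 0.5100
−0.12·log₂(0.12) = 0.3671
Sum ≈ 2.5828 → 2.583 bits.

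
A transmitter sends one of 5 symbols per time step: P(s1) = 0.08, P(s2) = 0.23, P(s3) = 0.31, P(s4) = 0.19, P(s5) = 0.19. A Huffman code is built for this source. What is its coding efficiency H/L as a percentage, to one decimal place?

Entropy H = −Σ p log₂ p ≈ 2.2134 bits.
Huffman merges: 2/25+19/100→27/100; 19/100+23/100→21/50; 27/100+31/100→29/50; 21/50+29/50→1. L = 227/100 ≈ 2.2700.
Efficiency = H/L = 2.2134/2.2700 = 97.5%.

97.5%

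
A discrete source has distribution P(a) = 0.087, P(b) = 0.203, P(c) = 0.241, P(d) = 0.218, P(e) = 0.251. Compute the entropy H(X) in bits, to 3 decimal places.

H = −Σ pᵢ log₂ pᵢ.
−0.087·log₂(0.087) = 0.3065
−0.203·log₂(0.203) = 0.4670
−0.241·log₂(0.241) = 0.4947
−0.218·log₂(0.218) = 0.4791
−0.251·log₂(0.251) = 0.5006
Sum ≈ 2.2479 → 2.248 bits.

2.248 bits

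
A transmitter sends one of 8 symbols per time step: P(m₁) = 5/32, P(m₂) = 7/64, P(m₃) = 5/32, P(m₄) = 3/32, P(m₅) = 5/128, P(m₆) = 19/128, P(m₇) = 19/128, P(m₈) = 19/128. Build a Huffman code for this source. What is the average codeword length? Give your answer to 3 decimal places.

Repeatedly combine the two least-probable nodes; the expected code length is the sum of the merged weights.
merge 5/128 + 3/32 → 17/128
merge 7/64 + 17/128 → 31/128
merge 19/128 + 19/128 → 19/64
merge 19/128 + 5/32 → 39/128
merge 5/32 + 31/128 → 51/128
merge 19/64 + 39/128 → 77/128
merge 51/128 + 77/128 → 1
L = 17/128 + 31/128 + 19/64 + 39/128 + 51/128 + 77/128 + 1 = 381/128 ≈ 2.977 bits/symbol.

2.977 bits/symbol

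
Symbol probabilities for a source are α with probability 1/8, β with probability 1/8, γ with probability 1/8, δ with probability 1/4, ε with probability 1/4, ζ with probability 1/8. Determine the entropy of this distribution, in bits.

2.5 bits

Each probability is a power of 1/2, so log₂(1/p) is an integer.
H = Σ p·log₂(1/p) = 1/8·3 + 1/8·3 + 1/8·3 + 1/4·2 + 1/4·2 + 1/8·3 = 2.5 bits.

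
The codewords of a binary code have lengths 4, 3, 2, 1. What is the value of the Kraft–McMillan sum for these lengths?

0.9375

With common denominator 2^4 = 16: Σ 2^(−ℓᵢ) = 1/16 + 2/16 + 4/16 + 8/16 = 15/16 = 0.9375.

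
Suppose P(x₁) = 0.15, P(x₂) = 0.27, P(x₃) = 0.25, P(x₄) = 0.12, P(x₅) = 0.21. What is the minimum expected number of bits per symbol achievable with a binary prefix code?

Repeatedly combine the two least-probable nodes; the expected code length is the sum of the merged weights.
merge 3/25 + 3/20 → 27/100
merge 21/100 + 1/4 → 23/50
merge 27/100 + 27/100 → 27/50
merge 23/50 + 27/50 → 1
L = 27/100 + 23/50 + 27/50 + 1 = 227/100 = 2.27 bits/symbol.

2.27 bits/symbol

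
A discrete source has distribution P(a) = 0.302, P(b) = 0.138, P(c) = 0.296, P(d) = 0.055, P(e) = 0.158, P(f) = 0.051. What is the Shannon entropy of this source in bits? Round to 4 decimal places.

H = −Σ pᵢ log₂ pᵢ.
−0.302·log₂(0.302) = 0.5217
−0.138·log₂(0.138) = 0.3943
−0.296·log₂(0.296) = 0.5199
−0.055·log₂(0.055) = 0.2301
−0.158·log₂(0.158) = 0.4206
−0.051·log₂(0.051) = 0.2190
Sum ≈ 2.3055 → 2.3055 bits.

2.3055 bits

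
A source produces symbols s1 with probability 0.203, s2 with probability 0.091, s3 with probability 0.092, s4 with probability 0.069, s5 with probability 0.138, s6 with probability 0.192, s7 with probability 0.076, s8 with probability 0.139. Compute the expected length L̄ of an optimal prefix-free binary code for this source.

2.933 bits/symbol

Repeatedly combine the two least-probable nodes; the expected code length is the sum of the merged weights.
merge 69/1000 + 19/250 → 29/200
merge 91/1000 + 23/250 → 183/1000
merge 69/500 + 139/1000 → 277/1000
merge 29/200 + 183/1000 → 41/125
merge 24/125 + 203/1000 → 79/200
merge 277/1000 + 41/125 → 121/200
merge 79/200 + 121/200 → 1
L = 29/200 + 183/1000 + 277/1000 + 41/125 + 79/200 + 121/200 + 1 = 2933/1000 = 2.933 bits/symbol.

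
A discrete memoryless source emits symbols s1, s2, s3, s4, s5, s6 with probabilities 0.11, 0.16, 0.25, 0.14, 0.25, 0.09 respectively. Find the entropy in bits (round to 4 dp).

H = −Σ pᵢ log₂ pᵢ.
−0.11·log₂(0.11) = 0.3503
−0.16·log₂(0.16) = 0.4230
−0.25·log₂(0.25) = 0.5000
−0.14·log₂(0.14) = 0.3971
−0.25·log₂(0.25) = 0.5000
−0.09·log₂(0.09) = 0.3127
Sum ≈ 2.4831 → 2.4831 bits.

2.4831 bits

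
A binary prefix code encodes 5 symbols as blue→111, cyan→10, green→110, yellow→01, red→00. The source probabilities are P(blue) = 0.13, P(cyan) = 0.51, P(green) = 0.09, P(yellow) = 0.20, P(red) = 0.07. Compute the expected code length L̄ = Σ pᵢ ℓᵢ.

2.22 bits/symbol

L̄ = Σ pᵢ·ℓᵢ = 0.13·3 + 0.51·2 + 0.09·3 + 0.20·2 + 0.07·2 = 2.22 bits/symbol.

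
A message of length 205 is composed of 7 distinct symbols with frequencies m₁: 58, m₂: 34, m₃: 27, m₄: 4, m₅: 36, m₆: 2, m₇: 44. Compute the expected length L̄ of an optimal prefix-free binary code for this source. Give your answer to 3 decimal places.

Probabilities are the counts divided by 205.
Repeatedly combine the two least-probable nodes; the expected code length is the sum of the merged weights.
merge 2/205 + 4/205 → 6/205
merge 6/205 + 27/205 → 33/205
merge 33/205 + 34/205 → 67/205
merge 36/205 + 44/205 → 16/41
merge 58/205 + 67/205 → 25/41
merge 16/41 + 25/41 → 1
L = 6/205 + 33/205 + 67/205 + 16/41 + 25/41 + 1 = 516/205 ≈ 2.517 bits/symbol.

2.517 bits/symbol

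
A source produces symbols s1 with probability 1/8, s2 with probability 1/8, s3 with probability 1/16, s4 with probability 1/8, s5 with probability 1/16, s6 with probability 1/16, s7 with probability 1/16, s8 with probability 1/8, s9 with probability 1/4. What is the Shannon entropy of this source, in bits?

Each probability is a power of 1/2, so log₂(1/p) is an integer.
H = Σ p·log₂(1/p) = 1/8·3 + 1/8·3 + 1/16·4 + 1/8·3 + 1/16·4 + 1/16·4 + 1/16·4 + 1/8·3 + 1/4·2 = 3 bits.

3 bits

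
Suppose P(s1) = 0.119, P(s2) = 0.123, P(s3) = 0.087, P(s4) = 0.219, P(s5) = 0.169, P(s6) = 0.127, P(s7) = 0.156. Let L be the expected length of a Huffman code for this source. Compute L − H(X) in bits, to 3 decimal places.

0.028 bits

Entropy H = −Σ p log₂ p ≈ 2.7533 bits.
Huffman merges: 87/1000+119/1000→103/500; 123/1000+127/1000→1/4; 39/250+169/1000→13/40; 103/500+219/1000→17/40; 1/4+13/40→23/40; 17/40+23/40→1. L = 2781/1000 ≈ 2.7810.
L − H = 2.7810 − 2.7533 = 0.028 bits.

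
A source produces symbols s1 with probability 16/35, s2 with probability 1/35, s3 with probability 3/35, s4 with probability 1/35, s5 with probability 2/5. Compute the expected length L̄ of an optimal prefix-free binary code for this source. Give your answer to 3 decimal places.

1.743 bits/symbol

Repeatedly combine the two least-probable nodes; the expected code length is the sum of the merged weights.
merge 1/35 + 1/35 → 2/35
merge 2/35 + 3/35 → 1/7
merge 1/7 + 2/5 → 19/35
merge 16/35 + 19/35 → 1
L = 2/35 + 1/7 + 19/35 + 1 = 61/35 ≈ 1.743 bits/symbol.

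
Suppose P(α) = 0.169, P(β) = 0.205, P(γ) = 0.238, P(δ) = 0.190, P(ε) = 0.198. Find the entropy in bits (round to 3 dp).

H = −Σ pᵢ log₂ pᵢ.
−0.169·log₂(0.169) = 0.4335
−0.205·log₂(0.205) = 0.4687
−0.238·log₂(0.238) = 0.4929
−0.190·log₂(0.190) = 0.4552
−0.198·log₂(0.198) = 0.4626
Sum ≈ 2.3129 → 2.313 bits.

2.313 bits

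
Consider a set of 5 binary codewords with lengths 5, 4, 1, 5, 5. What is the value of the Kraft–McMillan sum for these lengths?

0.65625

With common denominator 2^5 = 32: Σ 2^(−ℓᵢ) = 1/32 + 2/32 + 16/32 + 1/32 + 1/32 = 21/32 = 0.65625.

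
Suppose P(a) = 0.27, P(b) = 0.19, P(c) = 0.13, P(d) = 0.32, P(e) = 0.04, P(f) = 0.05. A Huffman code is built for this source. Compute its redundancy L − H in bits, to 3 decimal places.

Entropy H = −Σ p log₂ p ≈ 2.2758 bits.
Huffman merges: 1/25+1/20→9/100; 9/100+13/100→11/50; 19/100+11/50→41/100; 27/100+8/25→59/100; 41/100+59/100→1. L = 231/100 ≈ 2.3100.
L − H = 2.3100 − 2.2758 = 0.034 bits.

0.034 bits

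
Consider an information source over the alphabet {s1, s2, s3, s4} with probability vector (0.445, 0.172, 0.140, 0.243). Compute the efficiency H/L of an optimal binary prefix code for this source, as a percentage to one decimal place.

99.1%

Entropy H = −Σ p log₂ p ≈ 1.8497 bits.
Huffman merges: 7/50+43/250→39/125; 243/1000+39/125→111/200; 89/200+111/200→1. L = 1867/1000 ≈ 1.8670.
Efficiency = H/L = 1.8497/1.8670 = 99.1%.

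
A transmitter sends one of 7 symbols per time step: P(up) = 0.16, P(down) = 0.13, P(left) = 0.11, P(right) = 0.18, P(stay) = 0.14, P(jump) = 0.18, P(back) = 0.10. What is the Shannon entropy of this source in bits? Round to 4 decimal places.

H = −Σ pᵢ log₂ pᵢ.
−0.16·log₂(0.16) = 0.4230
−0.13·log₂(0.13) = 0.3826
−0.11·log₂(0.11) = 0.3503
−0.18·log₂(0.18) = 0.4453
−0.14·log₂(0.14) = 0.3971
−0.18·log₂(0.18) = 0.4453
−0.10·log₂(0.10) = 0.3322
Sum ≈ 2.7759 → 2.7759 bits.

2.7759 bits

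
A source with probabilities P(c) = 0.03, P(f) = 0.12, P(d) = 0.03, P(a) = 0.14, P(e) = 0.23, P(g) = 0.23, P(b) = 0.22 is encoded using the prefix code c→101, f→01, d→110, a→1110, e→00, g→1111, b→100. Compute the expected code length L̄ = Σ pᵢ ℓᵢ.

L̄ = Σ pᵢ·ℓᵢ = 0.03·3 + 0.12·2 + 0.03·3 + 0.14·4 + 0.23·2 + 0.23·4 + 0.22·3 = 3.02 bits/symbol.

3.02 bits/symbol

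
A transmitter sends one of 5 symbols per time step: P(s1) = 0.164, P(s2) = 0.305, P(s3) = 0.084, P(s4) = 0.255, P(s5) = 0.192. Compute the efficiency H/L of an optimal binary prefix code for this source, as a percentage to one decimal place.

Entropy H = −Σ p log₂ p ≈ 2.2103 bits.
Huffman merges: 21/250+41/250→31/125; 24/125+31/125→11/25; 51/200+61/200→14/25; 11/25+14/25→1. L = 281/125 ≈ 2.2480.
Efficiency = H/L = 2.2103/2.2480 = 98.3%.

98.3%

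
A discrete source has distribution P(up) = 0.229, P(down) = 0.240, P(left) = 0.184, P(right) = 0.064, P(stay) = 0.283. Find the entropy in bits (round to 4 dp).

2.1997 bits

H = −Σ pᵢ log₂ pᵢ.
−0.229·log₂(0.229) = 0.4870
−0.240·log₂(0.240) = 0.4941
−0.184·log₂(0.184) = 0.4494
−0.064·log₂(0.064) = 0.2538
−0.283·log₂(0.283) = 0.5154
Sum ≈ 2.1997 → 2.1997 bits.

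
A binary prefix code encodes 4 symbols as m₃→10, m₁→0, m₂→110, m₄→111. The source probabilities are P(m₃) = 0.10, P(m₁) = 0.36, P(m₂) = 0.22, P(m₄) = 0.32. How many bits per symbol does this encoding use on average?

L̄ = Σ pᵢ·ℓᵢ = 0.10·2 + 0.36·1 + 0.22·3 + 0.32·3 = 2.18 bits/symbol.

2.18 bits/symbol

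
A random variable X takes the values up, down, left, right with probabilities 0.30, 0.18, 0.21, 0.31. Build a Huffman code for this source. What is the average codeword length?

Repeatedly combine the two least-probable nodes; the expected code length is the sum of the merged weights.
merge 9/50 + 21/100 → 39/100
merge 3/10 + 31/100 → 61/100
merge 39/100 + 61/100 → 1
L = 39/100 + 61/100 + 1 = 2 bits/symbol.

2 bits/symbol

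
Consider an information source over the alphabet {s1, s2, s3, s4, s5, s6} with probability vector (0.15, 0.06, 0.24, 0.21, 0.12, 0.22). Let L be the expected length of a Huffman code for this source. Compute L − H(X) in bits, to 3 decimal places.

0.041 bits

Entropy H = −Σ p log₂ p ≈ 2.4687 bits.
Huffman merges: 3/50+3/25→9/50; 3/20+9/50→33/100; 21/100+11/50→43/100; 6/25+33/100→57/100; 43/100+57/100→1. L = 251/100 ≈ 2.5100.
L − H = 2.5100 − 2.4687 = 0.041 bits.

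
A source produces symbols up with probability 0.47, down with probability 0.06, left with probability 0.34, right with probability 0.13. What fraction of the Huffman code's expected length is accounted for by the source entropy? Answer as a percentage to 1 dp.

96.9%

Entropy H = −Σ p log₂ p ≈ 1.6673 bits.
Huffman merges: 3/50+13/100→19/100; 19/100+17/50→53/100; 47/100+53/100→1. L = 43/25 ≈ 1.7200.
Efficiency = H/L = 1.6673/1.7200 = 96.9%.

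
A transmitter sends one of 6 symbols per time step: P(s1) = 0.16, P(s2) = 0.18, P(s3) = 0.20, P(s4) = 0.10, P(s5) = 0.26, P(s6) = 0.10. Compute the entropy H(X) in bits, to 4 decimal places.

H = −Σ pᵢ log₂ pᵢ.
−0.16·log₂(0.16) = 0.4230
−0.18·log₂(0.18) = 0.4453
−0.20·log₂(0.20) = 0.4644
−0.10·log₂(0.10) = 0.3322
−0.26·log₂(0.26) = 0.5053
−0.10·log₂(0.10) = 0.3322
Sum ≈ 2.5024 → 2.5024 bits.

2.5024 bits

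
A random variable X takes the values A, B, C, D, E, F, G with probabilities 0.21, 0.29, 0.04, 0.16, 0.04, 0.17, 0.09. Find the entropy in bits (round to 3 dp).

2.532 bits

H = −Σ pᵢ log₂ pᵢ.
−0.21·log₂(0.21) = 0.4728
−0.29·log₂(0.29) = 0.5179
−0.04·log₂(0.04) = 0.1858
−0.16·log₂(0.16) = 0.4230
−0.04·log₂(0.04) = 0.1858
−0.17·log₂(0.17) = 0.4346
−0.09·log₂(0.09) = 0.3127
Sum ≈ 2.5325 → 2.532 bits.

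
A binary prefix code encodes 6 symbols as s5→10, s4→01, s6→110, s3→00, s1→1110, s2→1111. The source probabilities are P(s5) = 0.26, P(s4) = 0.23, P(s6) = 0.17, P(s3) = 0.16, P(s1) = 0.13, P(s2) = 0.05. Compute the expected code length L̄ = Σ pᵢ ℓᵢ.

L̄ = Σ pᵢ·ℓᵢ = 0.26·2 + 0.23·2 + 0.17·3 + 0.16·2 + 0.13·4 + 0.05·4 = 2.53 bits/symbol.

2.53 bits/symbol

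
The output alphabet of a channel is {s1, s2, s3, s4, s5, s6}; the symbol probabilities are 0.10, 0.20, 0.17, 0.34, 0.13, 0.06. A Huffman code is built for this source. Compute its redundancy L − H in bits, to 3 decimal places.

0.063 bits

Entropy H = −Σ p log₂ p ≈ 2.3865 bits.
Huffman merges: 3/50+1/10→4/25; 13/100+4/25→29/100; 17/100+1/5→37/100; 29/100+17/50→63/100; 37/100+63/100→1. L = 49/20 ≈ 2.4500.
L − H = 2.4500 − 2.3865 = 0.063 bits.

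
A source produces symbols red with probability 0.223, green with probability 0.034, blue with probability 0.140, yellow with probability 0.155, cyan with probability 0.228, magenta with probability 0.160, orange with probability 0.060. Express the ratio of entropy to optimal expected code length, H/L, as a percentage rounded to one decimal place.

Entropy H = −Σ p log₂ p ≈ 2.6155 bits.
Huffman merges: 17/500+3/50→47/500; 47/500+7/50→117/500; 31/200+4/25→63/200; 223/1000+57/250→451/1000; 117/500+63/200→549/1000; 451/1000+549/1000→1. L = 2643/1000 ≈ 2.6430.
Efficiency = H/L = 2.6155/2.6430 = 99.0%.

99.0%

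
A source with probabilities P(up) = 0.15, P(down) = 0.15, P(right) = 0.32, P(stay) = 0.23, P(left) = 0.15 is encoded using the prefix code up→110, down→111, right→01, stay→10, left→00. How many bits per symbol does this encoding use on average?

L̄ = Σ pᵢ·ℓᵢ = 0.15·3 + 0.15·3 + 0.32·2 + 0.23·2 + 0.15·2 = 2.3 bits/symbol.

2.3 bits/symbol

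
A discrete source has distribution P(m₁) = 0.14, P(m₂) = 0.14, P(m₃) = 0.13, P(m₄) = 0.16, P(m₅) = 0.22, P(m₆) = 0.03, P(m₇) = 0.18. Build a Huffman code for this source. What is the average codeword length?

Repeatedly combine the two least-probable nodes; the expected code length is the sum of the merged weights.
merge 3/100 + 13/100 → 4/25
merge 7/50 + 7/50 → 7/25
merge 4/25 + 4/25 → 8/25
merge 9/50 + 11/50 → 2/5
merge 7/25 + 8/25 → 3/5
merge 2/5 + 3/5 → 1
L = 4/25 + 7/25 + 8/25 + 2/5 + 3/5 + 1 = 69/25 = 2.76 bits/symbol.

2.76 bits/symbol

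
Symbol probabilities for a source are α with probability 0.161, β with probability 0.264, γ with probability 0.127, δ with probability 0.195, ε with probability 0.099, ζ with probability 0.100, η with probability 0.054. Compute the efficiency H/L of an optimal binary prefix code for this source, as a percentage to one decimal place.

98.7%

Entropy H = −Σ p log₂ p ≈ 2.6593 bits.
Huffman merges: 27/500+99/1000→153/1000; 1/10+127/1000→227/1000; 153/1000+161/1000→157/500; 39/200+227/1000→211/500; 33/125+157/500→289/500; 211/500+289/500→1. L = 1347/500 ≈ 2.6940.
Efficiency = H/L = 2.6593/2.6940 = 98.7%.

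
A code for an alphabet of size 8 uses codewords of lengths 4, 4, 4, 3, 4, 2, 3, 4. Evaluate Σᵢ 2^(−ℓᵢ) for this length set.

With common denominator 2^4 = 16: Σ 2^(−ℓᵢ) = 1/16 + 1/16 + 1/16 + 2/16 + 1/16 + 4/16 + 2/16 + 1/16 = 13/16 = 0.8125.

0.8125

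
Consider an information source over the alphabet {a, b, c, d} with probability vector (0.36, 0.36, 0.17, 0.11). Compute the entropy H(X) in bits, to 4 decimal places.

H = −Σ pᵢ log₂ pᵢ.
−0.36·log₂(0.36) = 0.5306
−0.36·log₂(0.36) = 0.5306
−0.17·log₂(0.17) = 0.4346
−0.11·log₂(0.11) = 0.3503
Sum ≈ 1.8461 → 1.8461 bits.

1.8461 bits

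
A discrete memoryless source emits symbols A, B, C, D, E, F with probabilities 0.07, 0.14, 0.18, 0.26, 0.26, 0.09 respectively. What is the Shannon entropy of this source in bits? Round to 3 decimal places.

2.434 bits

H = −Σ pᵢ log₂ pᵢ.
−0.07·log₂(0.07) = 0.2686
−0.14·log₂(0.14) = 0.3971
−0.18·log₂(0.18) = 0.4453
−0.26·log₂(0.26) = 0.5053
−0.26·log₂(0.26) = 0.5053
−0.09·log₂(0.09) = 0.3127
Sum ≈ 2.4342 → 2.434 bits.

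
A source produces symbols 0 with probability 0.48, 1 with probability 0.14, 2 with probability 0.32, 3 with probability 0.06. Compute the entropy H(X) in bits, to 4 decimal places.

H = −Σ pᵢ log₂ pᵢ.
−0.48·log₂(0.48) = 0.5083
−0.14·log₂(0.14) = 0.3971
−0.32·log₂(0.32) = 0.5260
−0.06·log₂(0.06) = 0.2435
Sum ≈ 1.6749 → 1.6749 bits.

1.6749 bits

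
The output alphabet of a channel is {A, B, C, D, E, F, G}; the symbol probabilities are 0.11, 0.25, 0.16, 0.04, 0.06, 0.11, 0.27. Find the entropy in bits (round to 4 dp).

2.5629 bits

H = −Σ pᵢ log₂ pᵢ.
−0.11·log₂(0.11) = 0.3503
−0.25·log₂(0.25) = 0.5000
−0.16·log₂(0.16) = 0.4230
−0.04·log₂(0.04) = 0.1858
−0.06·log₂(0.06) = 0.2435
−0.11·log₂(0.11) = 0.3503
−0.27·log₂(0.27) = 0.5100
Sum ≈ 2.5629 → 2.5629 bits.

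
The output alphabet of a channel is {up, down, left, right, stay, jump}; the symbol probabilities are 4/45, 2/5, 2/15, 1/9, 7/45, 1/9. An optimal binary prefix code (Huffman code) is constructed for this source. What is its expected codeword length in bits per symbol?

2.4 bits/symbol

Repeatedly combine the two least-probable nodes; the expected code length is the sum of the merged weights.
merge 4/45 + 1/9 → 1/5
merge 1/9 + 2/15 → 11/45
merge 7/45 + 1/5 → 16/45
merge 11/45 + 16/45 → 3/5
merge 2/5 + 3/5 → 1
L = 1/5 + 11/45 + 16/45 + 3/5 + 1 = 12/5 = 2.4 bits/symbol.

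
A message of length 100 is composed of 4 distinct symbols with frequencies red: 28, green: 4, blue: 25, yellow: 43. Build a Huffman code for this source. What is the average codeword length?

Probabilities are the counts divided by 100.
Repeatedly combine the two least-probable nodes; the expected code length is the sum of the merged weights.
merge 1/25 + 1/4 → 29/100
merge 7/25 + 29/100 → 57/100
merge 43/100 + 57/100 → 1
L = 29/100 + 57/100 + 1 = 93/50 = 1.86 bits/symbol.

1.86 bits/symbol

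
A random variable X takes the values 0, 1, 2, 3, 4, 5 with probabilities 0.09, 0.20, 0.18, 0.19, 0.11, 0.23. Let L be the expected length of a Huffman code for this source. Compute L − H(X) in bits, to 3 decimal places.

Entropy H = −Σ p log₂ p ≈ 2.5155 bits.
Huffman merges: 9/100+11/100→1/5; 9/50+19/100→37/100; 1/5+1/5→2/5; 23/100+37/100→3/5; 2/5+3/5→1. L = 257/100 ≈ 2.5700.
L − H = 2.5700 − 2.5155 = 0.054 bits.

0.054 bits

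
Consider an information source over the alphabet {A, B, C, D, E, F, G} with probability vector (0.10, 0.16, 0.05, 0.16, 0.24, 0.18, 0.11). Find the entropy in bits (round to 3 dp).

2.684 bits

H = −Σ pᵢ log₂ pᵢ.
−0.10·log₂(0.10) = 0.3322
−0.16·log₂(0.16) = 0.4230
−0.05·log₂(0.05) = 0.2161
−0.16·log₂(0.16) = 0.4230
−0.24·log₂(0.24) = 0.4941
−0.18·log₂(0.18) = 0.4453
−0.11·log₂(0.11) = 0.3503
Sum ≈ 2.6841 → 2.684 bits.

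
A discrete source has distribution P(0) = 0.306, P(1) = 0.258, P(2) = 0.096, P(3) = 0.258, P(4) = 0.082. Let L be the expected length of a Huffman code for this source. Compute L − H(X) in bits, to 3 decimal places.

0.026 bits

Entropy H = −Σ p log₂ p ≈ 2.1518 bits.
Huffman merges: 41/500+12/125→89/500; 89/500+129/500→109/250; 129/500+153/500→141/250; 109/250+141/250→1. L = 1089/500 ≈ 2.1780.
L − H = 2.1780 − 2.1518 = 0.026 bits.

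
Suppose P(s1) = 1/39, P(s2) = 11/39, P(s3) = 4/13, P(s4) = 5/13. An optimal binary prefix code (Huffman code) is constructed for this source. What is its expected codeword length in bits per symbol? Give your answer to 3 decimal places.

1.923 bits/symbol

Repeatedly combine the two least-probable nodes; the expected code length is the sum of the merged weights.
merge 1/39 + 11/39 → 4/13
merge 4/13 + 4/13 → 8/13
merge 5/13 + 8/13 → 1
L = 4/13 + 8/13 + 1 = 25/13 ≈ 1.923 bits/symbol.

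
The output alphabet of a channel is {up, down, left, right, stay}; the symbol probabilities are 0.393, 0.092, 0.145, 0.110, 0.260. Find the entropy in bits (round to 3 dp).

2.106 bits

H = −Σ pᵢ log₂ pᵢ.
−0.393·log₂(0.393) = 0.5295
−0.092·log₂(0.092) = 0.3167
−0.145·log₂(0.145) = 0.4040
−0.110·log₂(0.110) = 0.3503
−0.260·log₂(0.260) = 0.5053
Sum ≈ 2.1057 → 2.106 bits.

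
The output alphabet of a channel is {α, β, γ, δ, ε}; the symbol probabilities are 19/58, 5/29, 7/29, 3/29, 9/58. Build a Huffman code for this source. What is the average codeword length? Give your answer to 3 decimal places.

2.259 bits/symbol

Repeatedly combine the two least-probable nodes; the expected code length is the sum of the merged weights.
merge 3/29 + 9/58 → 15/58
merge 5/29 + 7/29 → 12/29
merge 15/58 + 19/58 → 17/29
merge 12/29 + 17/29 → 1
L = 15/58 + 12/29 + 17/29 + 1 = 131/58 ≈ 2.259 bits/symbol.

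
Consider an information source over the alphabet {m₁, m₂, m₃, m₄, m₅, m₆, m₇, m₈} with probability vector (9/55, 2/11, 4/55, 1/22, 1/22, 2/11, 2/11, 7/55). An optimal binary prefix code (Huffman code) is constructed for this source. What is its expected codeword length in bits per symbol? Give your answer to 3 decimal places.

Repeatedly combine the two least-probable nodes; the expected code length is the sum of the merged weights.
merge 1/22 + 1/22 → 1/11
merge 4/55 + 1/11 → 9/55
merge 7/55 + 9/55 → 16/55
merge 9/55 + 2/11 → 19/55
merge 2/11 + 2/11 → 4/11
merge 16/55 + 19/55 → 7/11
merge 4/11 + 7/11 → 1
L = 1/11 + 9/55 + 16/55 + 19/55 + 4/11 + 7/11 + 1 = 159/55 ≈ 2.891 bits/symbol.

2.891 bits/symbol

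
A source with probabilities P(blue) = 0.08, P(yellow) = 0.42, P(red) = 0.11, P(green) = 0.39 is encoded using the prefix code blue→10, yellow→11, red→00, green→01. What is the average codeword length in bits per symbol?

2 bits/symbol

L̄ = Σ pᵢ·ℓᵢ = 0.08·2 + 0.42·2 + 0.11·2 + 0.39·2 = 2 bits/symbol.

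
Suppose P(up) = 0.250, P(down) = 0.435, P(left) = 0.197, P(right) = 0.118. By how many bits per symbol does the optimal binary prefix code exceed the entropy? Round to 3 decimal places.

0.032 bits

Entropy H = −Σ p log₂ p ≈ 1.8479 bits.
Huffman merges: 59/500+197/1000→63/200; 1/4+63/200→113/200; 87/200+113/200→1. L = 47/25 ≈ 1.8800.
L − H = 1.8800 − 1.8479 = 0.032 bits.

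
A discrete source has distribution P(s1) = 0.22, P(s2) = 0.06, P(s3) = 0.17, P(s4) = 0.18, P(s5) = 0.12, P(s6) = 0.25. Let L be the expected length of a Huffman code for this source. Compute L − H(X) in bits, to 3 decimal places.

Entropy H = −Σ p log₂ p ≈ 2.4711 bits.
Huffman merges: 3/50+3/25→9/50; 17/100+9/50→7/20; 9/50+11/50→2/5; 1/4+7/20→3/5; 2/5+3/5→1. L = 253/100 ≈ 2.5300.
L − H = 2.5300 − 2.4711 = 0.059 bits.

0.059 bits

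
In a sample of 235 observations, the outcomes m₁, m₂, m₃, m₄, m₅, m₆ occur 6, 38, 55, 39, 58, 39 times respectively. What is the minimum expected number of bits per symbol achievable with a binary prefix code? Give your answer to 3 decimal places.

Probabilities are the counts divided by 235.
Repeatedly combine the two least-probable nodes; the expected code length is the sum of the merged weights.
merge 6/235 + 38/235 → 44/235
merge 39/235 + 39/235 → 78/235
merge 44/235 + 11/47 → 99/235
merge 58/235 + 78/235 → 136/235
merge 99/235 + 136/235 → 1
L = 44/235 + 78/235 + 99/235 + 136/235 + 1 = 592/235 ≈ 2.519 bits/symbol.

2.519 bits/symbol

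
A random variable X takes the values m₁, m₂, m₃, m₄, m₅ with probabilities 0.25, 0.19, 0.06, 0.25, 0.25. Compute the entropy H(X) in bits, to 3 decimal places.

2.199 bits

H = −Σ pᵢ log₂ pᵢ.
−0.25·log₂(0.25) = 0.5000
−0.19·log₂(0.19) = 0.4552
−0.06·log₂(0.06) = 0.2435
−0.25·log₂(0.25) = 0.5000
−0.25·log₂(0.25) = 0.5000
Sum ≈ 2.1988 → 2.199 bits.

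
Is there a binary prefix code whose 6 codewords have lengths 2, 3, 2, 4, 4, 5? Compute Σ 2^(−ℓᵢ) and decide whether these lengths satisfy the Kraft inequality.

With common denominator 2^5 = 32: Σ 2^(−ℓᵢ) = 8/32 + 4/32 + 8/32 + 2/32 + 2/32 + 1/32 = 25/32 = 0.78125.
Kraft's inequality requires Σ ≤ 1; here Σ = 0.78125 ≤ 1, so such a prefix code exists.

0.78125; yes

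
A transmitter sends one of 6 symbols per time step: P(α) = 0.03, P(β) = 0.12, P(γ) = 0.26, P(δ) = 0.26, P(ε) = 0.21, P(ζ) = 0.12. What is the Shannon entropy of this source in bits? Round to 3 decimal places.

2.369 bits

H = −Σ pᵢ log₂ pᵢ.
−0.03·log₂(0.03) = 0.1518
−0.12·log₂(0.12) = 0.3671
−0.26·log₂(0.26) = 0.5053
−0.26·log₂(0.26) = 0.5053
−0.21·log₂(0.21) = 0.4728
−0.12·log₂(0.12) = 0.3671
Sum ≈ 2.3693 → 2.369 bits.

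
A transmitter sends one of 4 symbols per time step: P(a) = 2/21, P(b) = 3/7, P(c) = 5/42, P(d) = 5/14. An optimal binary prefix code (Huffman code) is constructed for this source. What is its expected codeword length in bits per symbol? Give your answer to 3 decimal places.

1.786 bits/symbol

Repeatedly combine the two least-probable nodes; the expected code length is the sum of the merged weights.
merge 2/21 + 5/42 → 3/14
merge 3/14 + 5/14 → 4/7
merge 3/7 + 4/7 → 1
L = 3/14 + 4/7 + 1 = 25/14 ≈ 1.786 bits/symbol.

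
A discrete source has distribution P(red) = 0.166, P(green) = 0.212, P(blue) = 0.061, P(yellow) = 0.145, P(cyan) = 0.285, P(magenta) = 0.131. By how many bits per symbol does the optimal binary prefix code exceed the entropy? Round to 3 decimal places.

0.048 bits

Entropy H = −Σ p log₂ p ≈ 2.4548 bits.
Huffman merges: 61/1000+131/1000→24/125; 29/200+83/500→311/1000; 24/125+53/250→101/250; 57/200+311/1000→149/250; 101/250+149/250→1. L = 2503/1000 ≈ 2.5030.
L − H = 2.5030 − 2.4548 = 0.048 bits.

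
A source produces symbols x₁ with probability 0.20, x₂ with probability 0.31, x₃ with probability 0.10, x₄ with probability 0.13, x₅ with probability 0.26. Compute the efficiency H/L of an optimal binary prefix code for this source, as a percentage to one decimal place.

Entropy H = −Σ p log₂ p ≈ 2.2083 bits.
Huffman merges: 1/10+13/100→23/100; 1/5+23/100→43/100; 13/50+31/100→57/100; 43/100+57/100→1. L = 223/100 ≈ 2.2300.
Efficiency = H/L = 2.2083/2.2300 = 99.0%.

99.0%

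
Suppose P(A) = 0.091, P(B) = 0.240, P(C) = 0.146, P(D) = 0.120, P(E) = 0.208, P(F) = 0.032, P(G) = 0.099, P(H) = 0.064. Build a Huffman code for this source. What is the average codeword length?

2.835 bits/symbol

Repeatedly combine the two least-probable nodes; the expected code length is the sum of the merged weights.
merge 4/125 + 8/125 → 12/125
merge 91/1000 + 12/125 → 187/1000
merge 99/1000 + 3/25 → 219/1000
merge 73/500 + 187/1000 → 333/1000
merge 26/125 + 219/1000 → 427/1000
merge 6/25 + 333/1000 → 573/1000
merge 427/1000 + 573/1000 → 1
L = 12/125 + 187/1000 + 219/1000 + 333/1000 + 427/1000 + 573/1000 + 1 = 567/200 = 2.835 bits/symbol.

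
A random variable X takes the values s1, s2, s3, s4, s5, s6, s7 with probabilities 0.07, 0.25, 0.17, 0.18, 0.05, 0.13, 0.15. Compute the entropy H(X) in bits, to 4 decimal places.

H = −Σ pᵢ log₂ pᵢ.
−0.07·log₂(0.07) = 0.2686
−0.25·log₂(0.25) = 0.5000
−0.17·log₂(0.17) = 0.4346
−0.18·log₂(0.18) = 0.4453
−0.05·log₂(0.05) = 0.2161
−0.13·log₂(0.13) = 0.3826
−0.15·log₂(0.15) = 0.4105
Sum ≈ 2.6577 → 2.6577 bits.

2.6577 bits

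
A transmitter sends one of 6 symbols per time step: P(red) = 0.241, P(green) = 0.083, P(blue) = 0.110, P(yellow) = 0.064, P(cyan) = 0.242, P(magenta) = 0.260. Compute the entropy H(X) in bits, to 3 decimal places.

H = −Σ pᵢ log₂ pᵢ.
−0.241·log₂(0.241) = 0.4947
−0.083·log₂(0.083) = 0.2980
−0.110·log₂(0.110) = 0.3503
−0.064·log₂(0.064) = 0.2538
−0.242·log₂(0.242) = 0.4954
−0.260·log₂(0.260) = 0.5053
Sum ≈ 2.3975 → 2.398 bits.

2.398 bits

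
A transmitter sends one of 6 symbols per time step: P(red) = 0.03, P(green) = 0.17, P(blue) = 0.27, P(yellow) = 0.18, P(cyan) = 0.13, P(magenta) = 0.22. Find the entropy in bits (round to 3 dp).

H = −Σ pᵢ log₂ pᵢ.
−0.03·log₂(0.03) = 0.1518
−0.17·log₂(0.17) = 0.4346
−0.27·log₂(0.27) = 0.5100
−0.18·log₂(0.18) = 0.4453
−0.13·log₂(0.13) = 0.3826
−0.22·log₂(0.22) = 0.4806
Sum ≈ 2.4049 → 2.405 bits.

2.405 bits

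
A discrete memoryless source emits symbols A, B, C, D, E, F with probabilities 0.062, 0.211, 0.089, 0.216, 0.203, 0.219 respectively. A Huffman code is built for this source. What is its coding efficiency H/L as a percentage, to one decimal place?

Entropy H = −Σ p log₂ p ≈ 2.4573 bits.
Huffman merges: 31/500+89/1000→151/1000; 151/1000+203/1000→177/500; 211/1000+27/125→427/1000; 219/1000+177/500→573/1000; 427/1000+573/1000→1. L = 501/200 ≈ 2.5050.
Efficiency = H/L = 2.4573/2.5050 = 98.1%.

98.1%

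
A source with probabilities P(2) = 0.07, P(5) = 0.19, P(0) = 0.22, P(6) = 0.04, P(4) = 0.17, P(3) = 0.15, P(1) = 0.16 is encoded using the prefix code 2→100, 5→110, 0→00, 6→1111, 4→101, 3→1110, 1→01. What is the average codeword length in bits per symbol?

L̄ = Σ pᵢ·ℓᵢ = 0.07·3 + 0.19·3 + 0.22·2 + 0.04·4 + 0.17·3 + 0.15·4 + 0.16·2 = 2.81 bits/symbol.

2.81 bits/symbol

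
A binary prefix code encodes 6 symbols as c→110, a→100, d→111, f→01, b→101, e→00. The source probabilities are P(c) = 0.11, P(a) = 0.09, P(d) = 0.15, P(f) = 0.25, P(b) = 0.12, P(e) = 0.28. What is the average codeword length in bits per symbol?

2.47 bits/symbol

L̄ = Σ pᵢ·ℓᵢ = 0.11·3 + 0.09·3 + 0.15·3 + 0.25·2 + 0.12·3 + 0.28·2 = 2.47 bits/symbol.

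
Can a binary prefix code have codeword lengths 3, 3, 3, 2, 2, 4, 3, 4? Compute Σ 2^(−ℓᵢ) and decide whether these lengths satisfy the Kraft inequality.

With common denominator 2^4 = 16: Σ 2^(−ℓᵢ) = 2/16 + 2/16 + 2/16 + 4/16 + 4/16 + 1/16 + 2/16 + 1/16 = 18/16 = 1.125.
Kraft's inequality requires Σ ≤ 1; here Σ = 1.125 > 1, so no such prefix code exists.

1.125; no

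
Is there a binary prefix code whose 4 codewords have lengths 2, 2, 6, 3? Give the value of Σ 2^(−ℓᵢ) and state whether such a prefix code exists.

With common denominator 2^6 = 64: Σ 2^(−ℓᵢ) = 16/64 + 16/64 + 1/64 + 8/64 = 41/64 = 0.640625.
Kraft's inequality requires Σ ≤ 1; here Σ = 0.640625 ≤ 1, so such a prefix code exists.

0.640625; yes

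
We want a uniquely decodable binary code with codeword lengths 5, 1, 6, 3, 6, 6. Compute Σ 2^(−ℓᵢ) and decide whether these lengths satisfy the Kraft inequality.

With common denominator 2^6 = 64: Σ 2^(−ℓᵢ) = 2/64 + 32/64 + 1/64 + 8/64 + 1/64 + 1/64 = 45/64 = 0.703125.
Kraft's inequality requires Σ ≤ 1; here Σ = 0.703125 ≤ 1, so such a prefix code exists.

0.703125; yes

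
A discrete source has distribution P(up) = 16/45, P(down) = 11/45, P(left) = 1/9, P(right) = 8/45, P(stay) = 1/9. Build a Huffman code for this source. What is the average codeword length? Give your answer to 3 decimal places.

2.222 bits/symbol

Repeatedly combine the two least-probable nodes; the expected code length is the sum of the merged weights.
merge 1/9 + 1/9 → 2/9
merge 8/45 + 2/9 → 2/5
merge 11/45 + 16/45 → 3/5
merge 2/5 + 3/5 → 1
L = 2/9 + 2/5 + 3/5 + 1 = 20/9 ≈ 2.222 bits/symbol.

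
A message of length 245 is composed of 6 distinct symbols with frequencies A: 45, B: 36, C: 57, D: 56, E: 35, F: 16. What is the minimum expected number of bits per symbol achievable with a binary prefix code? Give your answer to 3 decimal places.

2.539 bits/symbol

Probabilities are the counts divided by 245.
Repeatedly combine the two least-probable nodes; the expected code length is the sum of the merged weights.
merge 16/245 + 1/7 → 51/245
merge 36/245 + 9/49 → 81/245
merge 51/245 + 8/35 → 107/245
merge 57/245 + 81/245 → 138/245
merge 107/245 + 138/245 → 1
L = 51/245 + 81/245 + 107/245 + 138/245 + 1 = 622/245 ≈ 2.539 bits/symbol.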